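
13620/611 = 13620/611 = 22.29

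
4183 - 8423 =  - 4240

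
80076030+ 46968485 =127044515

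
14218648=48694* 292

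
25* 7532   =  188300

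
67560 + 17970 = 85530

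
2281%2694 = 2281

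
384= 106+278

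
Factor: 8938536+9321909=18260445 =3^1* 5^1*7^1*173909^1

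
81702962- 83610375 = -1907413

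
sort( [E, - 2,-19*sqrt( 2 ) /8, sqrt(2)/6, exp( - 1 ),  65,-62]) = [-62, -19*sqrt(2)/8, - 2, sqrt(2 ) /6, exp( - 1 ),E  ,  65] 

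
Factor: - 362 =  - 2^1* 181^1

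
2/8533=2/8533  =  0.00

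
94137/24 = 31379/8 = 3922.38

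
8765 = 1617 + 7148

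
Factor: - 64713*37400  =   - 2420266200 = - 2^3 *3^1*5^2*11^2*17^1*37^1* 53^1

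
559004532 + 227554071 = 786558603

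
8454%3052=2350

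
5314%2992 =2322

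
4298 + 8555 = 12853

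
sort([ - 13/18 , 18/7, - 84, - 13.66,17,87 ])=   [ - 84, - 13.66, - 13/18, 18/7,17, 87] 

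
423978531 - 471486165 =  - 47507634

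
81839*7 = 572873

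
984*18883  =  18580872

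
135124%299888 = 135124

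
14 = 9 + 5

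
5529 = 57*97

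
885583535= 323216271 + 562367264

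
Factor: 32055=3^1 * 5^1*2137^1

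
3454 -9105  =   -5651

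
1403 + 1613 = 3016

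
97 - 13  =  84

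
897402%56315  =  52677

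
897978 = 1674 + 896304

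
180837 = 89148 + 91689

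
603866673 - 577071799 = 26794874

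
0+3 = 3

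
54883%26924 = 1035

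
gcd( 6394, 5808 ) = 2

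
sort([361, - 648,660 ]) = [ - 648, 361,660 ] 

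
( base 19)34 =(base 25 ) 2b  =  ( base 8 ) 75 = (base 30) 21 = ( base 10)61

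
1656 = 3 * 552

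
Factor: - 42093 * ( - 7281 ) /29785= 306479133/29785 = 3^5*5^(  -  1)*7^( - 1)*23^(  -  1)*37^( - 1)*809^1*1559^1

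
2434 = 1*2434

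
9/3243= 3/1081 =0.00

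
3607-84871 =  - 81264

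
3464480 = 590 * 5872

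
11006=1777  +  9229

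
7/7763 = 1/1109 = 0.00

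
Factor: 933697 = 167^1*5591^1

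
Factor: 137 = 137^1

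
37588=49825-12237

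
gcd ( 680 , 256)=8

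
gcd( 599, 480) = 1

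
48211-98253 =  - 50042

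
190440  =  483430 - 292990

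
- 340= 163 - 503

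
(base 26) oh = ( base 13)3a4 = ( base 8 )1201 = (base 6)2545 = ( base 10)641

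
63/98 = 9/14 = 0.64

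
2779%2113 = 666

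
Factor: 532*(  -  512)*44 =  - 2^13 *7^1*11^1*19^1  =  - 11984896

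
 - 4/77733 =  -1+77729/77733 = -0.00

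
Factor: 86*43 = 2^1*43^2 = 3698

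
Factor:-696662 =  - 2^1*163^1* 2137^1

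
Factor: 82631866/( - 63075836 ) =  - 41315933/31537918 = - 2^( - 1)*17^1*199^( - 1 )*1217^1*1997^1*79241^(- 1 )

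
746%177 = 38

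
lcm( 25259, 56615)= 1641835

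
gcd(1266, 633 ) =633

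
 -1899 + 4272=2373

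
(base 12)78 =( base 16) 5c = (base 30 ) 32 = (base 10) 92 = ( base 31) 2u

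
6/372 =1/62 = 0.02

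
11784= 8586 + 3198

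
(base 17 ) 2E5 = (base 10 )821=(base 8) 1465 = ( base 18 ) 29B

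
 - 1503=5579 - 7082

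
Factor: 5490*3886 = 21334140 =2^2*3^2*5^1*29^1*61^1*67^1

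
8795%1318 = 887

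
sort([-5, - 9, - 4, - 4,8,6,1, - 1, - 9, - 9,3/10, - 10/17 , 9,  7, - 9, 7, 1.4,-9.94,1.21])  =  [ - 9.94, - 9  , - 9, - 9, - 9, - 5, - 4,-4, - 1, - 10/17,3/10, 1,  1.21,1.4,6,7,7, 8,9]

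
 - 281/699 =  - 1+ 418/699 = -  0.40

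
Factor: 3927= 3^1*7^1*11^1*17^1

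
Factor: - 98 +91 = -7^1= - 7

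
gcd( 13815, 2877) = 3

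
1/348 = 1/348 = 0.00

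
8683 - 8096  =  587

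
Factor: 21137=23^1*919^1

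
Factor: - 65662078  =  - 2^1*71^1 * 462409^1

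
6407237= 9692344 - 3285107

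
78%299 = 78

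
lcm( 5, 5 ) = 5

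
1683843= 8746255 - 7062412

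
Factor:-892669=-223^1*4003^1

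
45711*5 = 228555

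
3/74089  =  3/74089 = 0.00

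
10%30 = 10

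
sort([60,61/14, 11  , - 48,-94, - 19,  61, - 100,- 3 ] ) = [-100, - 94, - 48,  -  19, -3,  61/14,11, 60,61 ] 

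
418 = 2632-2214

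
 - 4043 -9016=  - 13059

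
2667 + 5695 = 8362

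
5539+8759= 14298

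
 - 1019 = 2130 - 3149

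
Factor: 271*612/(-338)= - 2^1*3^2*13^( - 2)*17^1*271^1 = -  82926/169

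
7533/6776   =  1+757/6776 = 1.11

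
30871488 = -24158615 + 55030103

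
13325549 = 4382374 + 8943175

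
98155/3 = 32718 + 1/3 = 32718.33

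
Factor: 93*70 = 2^1*3^1*5^1*7^1*31^1 = 6510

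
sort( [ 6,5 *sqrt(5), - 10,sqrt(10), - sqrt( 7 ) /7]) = [ - 10, - sqrt( 7 ) /7,sqrt( 10),6, 5 * sqrt( 5 )]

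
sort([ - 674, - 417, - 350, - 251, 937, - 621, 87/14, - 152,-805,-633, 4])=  [ - 805, - 674, - 633, - 621, - 417, -350 ,- 251, - 152,4 , 87/14, 937]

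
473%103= 61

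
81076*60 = 4864560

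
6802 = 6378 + 424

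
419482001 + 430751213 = 850233214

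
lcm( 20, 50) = 100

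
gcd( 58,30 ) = 2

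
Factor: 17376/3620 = 2^3*3^1*5^( - 1) =24/5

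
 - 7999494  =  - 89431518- - 81432024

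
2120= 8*265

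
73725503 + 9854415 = 83579918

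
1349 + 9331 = 10680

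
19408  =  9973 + 9435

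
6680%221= 50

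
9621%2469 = 2214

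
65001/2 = 32500 + 1/2 = 32500.50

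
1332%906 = 426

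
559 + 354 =913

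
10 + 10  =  20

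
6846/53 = 129 + 9/53 = 129.17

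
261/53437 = 261/53437 = 0.00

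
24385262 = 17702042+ 6683220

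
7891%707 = 114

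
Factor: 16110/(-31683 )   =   - 30/59= - 2^1*3^1*5^1 *59^( - 1)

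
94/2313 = 94/2313 =0.04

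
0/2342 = 0 = 0.00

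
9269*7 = 64883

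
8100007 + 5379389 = 13479396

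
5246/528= 2623/264=9.94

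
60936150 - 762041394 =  - 701105244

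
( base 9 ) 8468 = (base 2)1100001001010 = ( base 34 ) 5cu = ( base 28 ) 7q2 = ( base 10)6218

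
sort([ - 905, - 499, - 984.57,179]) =[ - 984.57,-905, - 499 , 179 ]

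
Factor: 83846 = 2^1*7^1*53^1*113^1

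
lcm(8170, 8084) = 767980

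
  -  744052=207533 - 951585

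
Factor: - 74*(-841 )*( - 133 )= - 2^1*7^1*19^1*29^2*37^1 = -8277122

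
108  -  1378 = -1270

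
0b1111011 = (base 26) 4j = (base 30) 43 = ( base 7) 234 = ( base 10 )123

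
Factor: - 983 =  - 983^1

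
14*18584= 260176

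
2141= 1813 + 328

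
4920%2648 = 2272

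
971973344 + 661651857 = 1633625201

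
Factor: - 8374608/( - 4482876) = 697884/373573 =2^2 * 3^1*11^1 * 17^1 * 179^( - 1 ) * 311^1*2087^( - 1)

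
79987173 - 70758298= 9228875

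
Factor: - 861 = - 3^1*7^1*41^1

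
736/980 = 184/245 = 0.75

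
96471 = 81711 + 14760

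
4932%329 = 326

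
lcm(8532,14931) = 59724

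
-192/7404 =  - 1 + 601/617  =  - 0.03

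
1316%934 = 382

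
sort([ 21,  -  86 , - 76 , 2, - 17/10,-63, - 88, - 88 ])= [ -88, -88,-86, - 76, - 63, - 17/10 , 2,  21]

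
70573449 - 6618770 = 63954679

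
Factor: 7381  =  11^2*61^1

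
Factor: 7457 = 7457^1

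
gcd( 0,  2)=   2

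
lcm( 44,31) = 1364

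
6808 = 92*74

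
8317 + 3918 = 12235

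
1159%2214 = 1159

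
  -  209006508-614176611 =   -  823183119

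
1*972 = 972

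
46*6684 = 307464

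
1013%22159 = 1013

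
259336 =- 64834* ( - 4 )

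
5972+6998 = 12970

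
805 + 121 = 926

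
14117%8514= 5603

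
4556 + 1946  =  6502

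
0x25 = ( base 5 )122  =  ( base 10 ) 37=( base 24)1d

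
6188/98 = 63 + 1/7 = 63.14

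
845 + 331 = 1176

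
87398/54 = 1618 + 13/27 = 1618.48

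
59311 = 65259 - 5948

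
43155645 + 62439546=105595191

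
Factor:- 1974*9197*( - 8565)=2^1 *3^2*5^1 * 7^1* 17^1*47^1*541^1*571^1 = 155496530070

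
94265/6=94265/6 = 15710.83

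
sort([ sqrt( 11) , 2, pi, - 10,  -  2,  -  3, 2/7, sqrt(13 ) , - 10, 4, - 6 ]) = [-10,-10,-6, - 3,  -  2,2/7, 2 , pi, sqrt(11 ),sqrt( 13 ),4]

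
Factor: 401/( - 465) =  - 3^( - 1)*5^( - 1)*31^( - 1) * 401^1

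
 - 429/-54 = 7+17/18 = 7.94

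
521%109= 85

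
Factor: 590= 2^1*5^1*59^1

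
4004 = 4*1001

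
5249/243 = 5249/243 = 21.60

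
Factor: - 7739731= - 101^1*76631^1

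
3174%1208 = 758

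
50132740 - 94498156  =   - 44365416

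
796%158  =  6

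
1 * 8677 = 8677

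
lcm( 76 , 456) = 456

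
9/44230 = 9/44230 = 0.00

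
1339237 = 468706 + 870531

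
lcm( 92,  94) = 4324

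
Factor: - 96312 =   -  2^3*3^1*4013^1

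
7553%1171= 527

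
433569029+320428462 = 753997491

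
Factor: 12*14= 168= 2^3*3^1*7^1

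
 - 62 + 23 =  - 39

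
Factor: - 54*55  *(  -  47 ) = 2^1*3^3*5^1*11^1*47^1  =  139590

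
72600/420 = 1210/7 = 172.86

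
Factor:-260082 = -2^1*3^2*14449^1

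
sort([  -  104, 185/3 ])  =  [ - 104,  185/3]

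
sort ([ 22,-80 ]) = [ - 80, 22 ] 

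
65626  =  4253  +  61373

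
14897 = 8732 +6165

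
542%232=78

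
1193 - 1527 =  - 334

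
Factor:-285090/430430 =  - 3^1*7^( - 1 )*11^( - 1)* 17^1  =  - 51/77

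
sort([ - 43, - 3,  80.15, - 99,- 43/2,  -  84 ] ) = [ - 99, - 84, - 43, - 43/2,-3,  80.15] 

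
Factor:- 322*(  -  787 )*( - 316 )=-2^3*7^1 *23^1*79^1*787^1 = - 80078824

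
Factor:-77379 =-3^1*25793^1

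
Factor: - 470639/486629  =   - 11^(  -  1)*83^( - 1 )*883^1 = - 883/913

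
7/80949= 7/80949 =0.00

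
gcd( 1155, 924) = 231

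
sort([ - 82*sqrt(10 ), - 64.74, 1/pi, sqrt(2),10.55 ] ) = [ - 82*sqrt( 10), - 64.74, 1/pi,sqrt(2), 10.55] 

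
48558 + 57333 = 105891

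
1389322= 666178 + 723144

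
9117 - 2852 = 6265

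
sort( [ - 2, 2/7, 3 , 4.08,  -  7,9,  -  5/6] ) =[ - 7, - 2, - 5/6, 2/7, 3, 4.08, 9]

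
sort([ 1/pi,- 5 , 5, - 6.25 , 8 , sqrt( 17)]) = [ - 6.25,  -  5,1/pi,sqrt( 17), 5,8 ] 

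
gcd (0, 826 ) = 826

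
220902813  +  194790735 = 415693548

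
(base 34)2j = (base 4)1113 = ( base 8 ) 127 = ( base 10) 87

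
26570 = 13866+12704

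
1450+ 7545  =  8995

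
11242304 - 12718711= - 1476407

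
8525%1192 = 181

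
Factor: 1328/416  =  2^( - 1 )*13^( - 1 )*83^1  =  83/26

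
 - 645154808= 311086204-956241012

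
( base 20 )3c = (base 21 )39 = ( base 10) 72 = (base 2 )1001000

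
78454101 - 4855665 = 73598436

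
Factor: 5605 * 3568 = 2^4*5^1*19^1*59^1*223^1 = 19998640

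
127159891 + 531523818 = 658683709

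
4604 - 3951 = 653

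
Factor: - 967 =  - 967^1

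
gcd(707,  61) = 1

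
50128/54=25064/27= 928.30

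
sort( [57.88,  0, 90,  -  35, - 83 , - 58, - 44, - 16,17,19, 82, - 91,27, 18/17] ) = [-91, - 83 , - 58, - 44, - 35, - 16, 0,  18/17, 17,19 , 27, 57.88 , 82, 90]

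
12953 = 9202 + 3751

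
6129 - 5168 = 961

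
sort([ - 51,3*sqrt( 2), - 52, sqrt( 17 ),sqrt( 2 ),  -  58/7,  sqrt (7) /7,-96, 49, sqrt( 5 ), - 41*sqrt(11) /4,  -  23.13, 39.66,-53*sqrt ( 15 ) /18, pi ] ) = [  -  96,-52, - 51 , - 41 * sqrt( 11) /4,-23.13,  -  53*sqrt( 15)/18,-58/7,sqrt( 7)/7, sqrt( 2), sqrt(5),pi,sqrt(17), 3*sqrt(  2), 39.66, 49 ] 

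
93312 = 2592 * 36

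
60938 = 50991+9947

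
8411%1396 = 35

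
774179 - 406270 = 367909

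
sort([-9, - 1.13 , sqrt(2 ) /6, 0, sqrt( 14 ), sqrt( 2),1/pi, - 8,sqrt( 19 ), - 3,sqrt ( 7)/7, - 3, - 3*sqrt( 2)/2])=[-9, - 8, -3 ,-3,-3*sqrt ( 2) /2,  -  1.13, 0 , sqrt( 2) /6,1/pi, sqrt(7)/7,  sqrt(2),sqrt(14),  sqrt ( 19) ]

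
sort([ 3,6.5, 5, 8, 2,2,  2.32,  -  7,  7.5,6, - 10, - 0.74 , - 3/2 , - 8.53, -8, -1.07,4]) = [-10, - 8.53,-8,-7, - 3/2, -1.07,-0.74,2,2,2.32,3,4, 5,6,6.5,7.5,8]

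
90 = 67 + 23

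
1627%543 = 541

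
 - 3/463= - 1 + 460/463 = - 0.01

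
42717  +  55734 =98451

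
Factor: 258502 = 2^1*17^1*7603^1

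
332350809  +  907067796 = 1239418605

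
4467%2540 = 1927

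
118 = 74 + 44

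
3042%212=74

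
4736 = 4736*1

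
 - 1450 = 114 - 1564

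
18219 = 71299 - 53080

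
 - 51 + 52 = 1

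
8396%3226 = 1944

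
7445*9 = 67005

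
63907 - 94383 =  - 30476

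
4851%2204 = 443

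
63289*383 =24239687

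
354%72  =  66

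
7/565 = 7/565 = 0.01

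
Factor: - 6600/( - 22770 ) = 20/69 = 2^2*3^( - 1)*5^1*23^( - 1 ) 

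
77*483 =37191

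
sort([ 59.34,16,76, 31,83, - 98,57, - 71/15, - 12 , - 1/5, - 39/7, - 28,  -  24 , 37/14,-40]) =[  -  98, - 40, - 28, - 24, - 12, - 39/7,  -  71/15, - 1/5,  37/14,16,31,57,59.34,76, 83 ]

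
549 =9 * 61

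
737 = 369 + 368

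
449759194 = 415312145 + 34447049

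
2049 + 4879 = 6928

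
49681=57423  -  7742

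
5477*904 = 4951208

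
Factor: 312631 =11^1*97^1*293^1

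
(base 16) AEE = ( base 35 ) 29x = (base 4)223232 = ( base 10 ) 2798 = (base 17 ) 9ba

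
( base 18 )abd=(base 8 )6573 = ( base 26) 52j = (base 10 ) 3451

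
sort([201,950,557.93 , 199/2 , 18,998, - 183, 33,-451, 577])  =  [ - 451, - 183, 18,33,  199/2,  201,557.93, 577, 950, 998 ]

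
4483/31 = 4483/31 = 144.61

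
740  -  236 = 504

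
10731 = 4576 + 6155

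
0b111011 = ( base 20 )2j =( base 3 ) 2012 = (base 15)3E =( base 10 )59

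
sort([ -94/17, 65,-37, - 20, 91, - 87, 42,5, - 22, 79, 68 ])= [ - 87, - 37, - 22, - 20, - 94/17, 5,42, 65, 68, 79, 91]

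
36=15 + 21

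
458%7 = 3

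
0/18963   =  0  =  0.00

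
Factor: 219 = 3^1*73^1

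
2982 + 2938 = 5920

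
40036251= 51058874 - 11022623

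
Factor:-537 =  - 3^1*179^1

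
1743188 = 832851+910337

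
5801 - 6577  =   - 776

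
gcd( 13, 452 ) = 1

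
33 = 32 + 1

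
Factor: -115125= - 3^1*5^3*307^1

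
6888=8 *861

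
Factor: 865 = 5^1*173^1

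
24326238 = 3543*6866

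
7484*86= 643624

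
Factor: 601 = 601^1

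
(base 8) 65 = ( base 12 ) 45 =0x35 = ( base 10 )53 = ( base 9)58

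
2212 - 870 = 1342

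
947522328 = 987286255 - 39763927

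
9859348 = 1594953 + 8264395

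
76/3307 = 76/3307 = 0.02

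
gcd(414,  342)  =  18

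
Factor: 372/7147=2^2 * 3^1*7^ (-1 )*31^1*1021^ ( - 1 )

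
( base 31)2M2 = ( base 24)4CE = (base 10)2606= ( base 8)5056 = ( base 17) 905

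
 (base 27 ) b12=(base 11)6057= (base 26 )BNE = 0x1f70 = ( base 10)8048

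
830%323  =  184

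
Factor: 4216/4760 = 5^( - 1)*7^( - 1)* 31^1  =  31/35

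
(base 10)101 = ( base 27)3k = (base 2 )1100101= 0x65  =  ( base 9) 122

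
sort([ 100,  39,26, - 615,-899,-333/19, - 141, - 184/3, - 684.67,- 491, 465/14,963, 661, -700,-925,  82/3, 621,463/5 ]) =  [-925, - 899, - 700, - 684.67, - 615 , - 491, - 141, - 184/3, -333/19,26, 82/3,  465/14,  39,463/5, 100 , 621, 661,963]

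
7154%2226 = 476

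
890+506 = 1396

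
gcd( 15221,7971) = 1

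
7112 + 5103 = 12215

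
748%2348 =748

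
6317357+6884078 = 13201435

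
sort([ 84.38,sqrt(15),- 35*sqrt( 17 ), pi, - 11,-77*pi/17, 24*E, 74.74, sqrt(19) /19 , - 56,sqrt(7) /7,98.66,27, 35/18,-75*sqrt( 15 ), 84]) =[-75*sqrt( 15 ) , - 35 * sqrt( 17), - 56, - 77*pi/17,-11,sqrt (19 ) /19,sqrt( 7)/7, 35/18,pi,sqrt( 15), 27,24*E,74.74, 84  ,  84.38,98.66]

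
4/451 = 4/451  =  0.01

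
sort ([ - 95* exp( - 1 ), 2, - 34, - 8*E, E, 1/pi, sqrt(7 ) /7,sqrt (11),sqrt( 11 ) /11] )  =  [ - 95*exp( - 1), - 34,  -  8* E, sqrt( 11)/11,1/pi,sqrt(7)/7,2, E , sqrt( 11 )]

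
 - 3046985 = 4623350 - 7670335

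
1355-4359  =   - 3004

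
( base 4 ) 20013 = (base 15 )249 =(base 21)13F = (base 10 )519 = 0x207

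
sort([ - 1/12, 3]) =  [ - 1/12, 3]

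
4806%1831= 1144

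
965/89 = 10 +75/89  =  10.84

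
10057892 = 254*39598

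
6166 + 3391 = 9557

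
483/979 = 483/979 = 0.49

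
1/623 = 1/623 = 0.00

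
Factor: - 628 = - 2^2 * 157^1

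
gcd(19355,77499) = 79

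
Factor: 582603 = 3^1*7^1 * 27743^1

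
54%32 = 22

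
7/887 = 7/887 = 0.01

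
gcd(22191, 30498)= 39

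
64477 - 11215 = 53262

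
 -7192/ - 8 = 899/1  =  899.00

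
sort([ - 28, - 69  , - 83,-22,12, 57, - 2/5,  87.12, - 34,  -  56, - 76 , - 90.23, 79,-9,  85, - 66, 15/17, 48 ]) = [ - 90.23, - 83, - 76,  -  69, - 66, - 56, - 34 , - 28,-22,  -  9 , - 2/5,  15/17,12,48, 57,  79,85, 87.12 ] 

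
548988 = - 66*(  -  8318)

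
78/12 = 13/2 = 6.50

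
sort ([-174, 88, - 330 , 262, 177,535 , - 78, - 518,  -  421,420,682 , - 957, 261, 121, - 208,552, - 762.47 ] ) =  [- 957 , - 762.47, - 518,  -  421 , - 330,-208,-174,  -  78, 88, 121,177,  261 , 262, 420, 535, 552, 682]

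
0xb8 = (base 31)5t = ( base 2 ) 10111000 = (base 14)D2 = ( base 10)184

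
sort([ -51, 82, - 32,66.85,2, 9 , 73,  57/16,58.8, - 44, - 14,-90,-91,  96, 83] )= [ - 91, - 90, - 51, - 44, - 32, - 14,2 , 57/16, 9 , 58.8,66.85,73,82,83,96 ] 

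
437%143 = 8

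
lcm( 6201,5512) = 49608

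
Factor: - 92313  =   - 3^3*13^1 *263^1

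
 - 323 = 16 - 339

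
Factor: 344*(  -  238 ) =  - 81872 = - 2^4*7^1*17^1*43^1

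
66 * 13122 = 866052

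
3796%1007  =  775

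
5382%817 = 480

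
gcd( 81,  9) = 9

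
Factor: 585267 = 3^1*195089^1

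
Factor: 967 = 967^1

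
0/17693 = 0 = 0.00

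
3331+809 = 4140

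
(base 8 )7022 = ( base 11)2785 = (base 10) 3602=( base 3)11221102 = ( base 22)79g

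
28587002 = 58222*491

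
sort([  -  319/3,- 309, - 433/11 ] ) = [ - 309, - 319/3, - 433/11 ] 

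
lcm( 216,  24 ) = 216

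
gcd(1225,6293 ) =7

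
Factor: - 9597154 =  -  2^1 * 7^1* 685511^1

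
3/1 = 3 = 3.00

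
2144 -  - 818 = 2962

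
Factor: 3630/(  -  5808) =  - 5/8  =  - 2^( - 3) *5^1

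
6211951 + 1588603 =7800554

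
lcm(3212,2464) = 179872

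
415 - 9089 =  - 8674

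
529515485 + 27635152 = 557150637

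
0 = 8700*0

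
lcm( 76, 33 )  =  2508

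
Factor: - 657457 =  - 19^1*34603^1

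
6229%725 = 429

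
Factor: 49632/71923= 2^5*3^1*11^1*47^1*71^( - 1 )*1013^ ( - 1 ) 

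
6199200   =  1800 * 3444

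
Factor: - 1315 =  - 5^1*263^1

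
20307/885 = 22+279/295 = 22.95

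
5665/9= 5665/9= 629.44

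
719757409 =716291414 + 3465995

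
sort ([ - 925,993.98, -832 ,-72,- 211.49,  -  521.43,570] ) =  [-925, - 832, - 521.43, - 211.49,- 72,570,993.98 ]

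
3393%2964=429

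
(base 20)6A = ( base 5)1010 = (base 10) 130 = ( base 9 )154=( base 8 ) 202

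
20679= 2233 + 18446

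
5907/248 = 5907/248 = 23.82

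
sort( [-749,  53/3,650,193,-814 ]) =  [ - 814, - 749,53/3,193, 650]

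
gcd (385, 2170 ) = 35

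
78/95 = 78/95 =0.82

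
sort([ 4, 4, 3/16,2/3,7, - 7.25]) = [ - 7.25,3/16  ,  2/3,4,4,7 ]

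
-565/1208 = -1+643/1208 = -0.47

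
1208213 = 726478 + 481735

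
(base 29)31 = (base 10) 88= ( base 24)3G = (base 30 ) 2S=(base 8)130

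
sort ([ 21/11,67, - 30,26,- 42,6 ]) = [ -42 , - 30,21/11,6, 26,67 ]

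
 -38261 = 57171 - 95432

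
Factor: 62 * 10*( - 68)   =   - 2^4*5^1*17^1*31^1 = -42160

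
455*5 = 2275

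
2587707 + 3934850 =6522557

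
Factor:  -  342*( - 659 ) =225378 =2^1*3^2*19^1*659^1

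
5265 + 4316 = 9581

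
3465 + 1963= 5428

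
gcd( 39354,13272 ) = 42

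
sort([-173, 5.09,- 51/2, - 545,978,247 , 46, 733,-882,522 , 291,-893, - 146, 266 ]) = [ - 893, - 882, - 545,  -  173,  -  146,-51/2,5.09,46,247,266,291,522,733, 978 ] 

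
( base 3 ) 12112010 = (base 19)B2H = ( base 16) fba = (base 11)3030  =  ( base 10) 4026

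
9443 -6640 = 2803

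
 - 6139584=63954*(  -  96)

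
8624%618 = 590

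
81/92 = 81/92 = 0.88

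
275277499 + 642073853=917351352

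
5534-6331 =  - 797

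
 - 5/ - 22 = 5/22 = 0.23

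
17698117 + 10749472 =28447589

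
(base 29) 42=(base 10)118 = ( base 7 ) 226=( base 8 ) 166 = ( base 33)3J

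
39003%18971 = 1061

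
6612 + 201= 6813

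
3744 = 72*52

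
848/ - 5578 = -1 +2365/2789 = -0.15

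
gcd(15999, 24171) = 3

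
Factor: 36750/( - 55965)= - 2^1*5^2*7^1*13^( - 1)*41^( - 1 ) = - 350/533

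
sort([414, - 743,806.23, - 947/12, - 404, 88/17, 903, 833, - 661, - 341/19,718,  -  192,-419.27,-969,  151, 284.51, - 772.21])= [ - 969,- 772.21, - 743, - 661,-419.27, - 404, - 192, - 947/12, - 341/19, 88/17, 151, 284.51, 414,718,806.23,833, 903] 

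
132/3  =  44 = 44.00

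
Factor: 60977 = 7^1*31^1*  281^1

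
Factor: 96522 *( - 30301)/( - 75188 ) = 1462356561/37594 = 2^( - 1 ) *3^1*157^1 * 193^1*16087^1*18797^( - 1 ) 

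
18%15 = 3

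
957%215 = 97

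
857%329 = 199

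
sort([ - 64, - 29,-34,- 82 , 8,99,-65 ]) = [-82, - 65,-64, - 34,  -  29 , 8, 99]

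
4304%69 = 26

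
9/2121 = 3/707 = 0.00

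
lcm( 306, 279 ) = 9486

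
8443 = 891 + 7552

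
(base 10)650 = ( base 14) 346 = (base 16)28a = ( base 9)802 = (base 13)3B0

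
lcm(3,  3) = 3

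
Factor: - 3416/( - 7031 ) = 2^3*7^1*61^1*79^( - 1 )*89^( - 1 ) 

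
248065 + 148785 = 396850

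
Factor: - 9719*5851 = -5851^1 * 9719^1 = -56865869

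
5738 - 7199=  - 1461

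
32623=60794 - 28171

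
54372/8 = 6796+1/2 =6796.50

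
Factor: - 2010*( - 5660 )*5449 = 2^3*3^1*5^2*67^1*283^1*5449^1= 61991093400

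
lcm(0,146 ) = 0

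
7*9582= 67074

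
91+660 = 751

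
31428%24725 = 6703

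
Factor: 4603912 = 2^3 * 575489^1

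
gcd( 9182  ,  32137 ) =4591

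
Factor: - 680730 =-2^1*3^1*5^1*22691^1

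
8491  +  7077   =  15568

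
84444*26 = 2195544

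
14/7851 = 14/7851=0.00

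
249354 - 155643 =93711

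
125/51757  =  125/51757 = 0.00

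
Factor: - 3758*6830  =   - 25667140=-  2^2* 5^1* 683^1 * 1879^1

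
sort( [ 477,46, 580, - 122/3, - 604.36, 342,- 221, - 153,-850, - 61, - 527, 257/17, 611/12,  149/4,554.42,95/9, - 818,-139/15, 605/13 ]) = [-850,-818, - 604.36,- 527,  -  221,  -  153, - 61 , - 122/3,- 139/15,95/9, 257/17,149/4, 46 , 605/13, 611/12, 342, 477,554.42, 580]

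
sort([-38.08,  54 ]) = [ - 38.08, 54]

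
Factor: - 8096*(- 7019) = 56825824 = 2^5*11^1*23^1*7019^1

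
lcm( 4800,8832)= 220800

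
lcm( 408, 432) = 7344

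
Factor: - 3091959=-3^3 * 13^1*23^1 *383^1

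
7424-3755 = 3669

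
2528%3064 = 2528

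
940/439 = 2 + 62/439 = 2.14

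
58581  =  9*6509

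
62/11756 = 31/5878 = 0.01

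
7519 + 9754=17273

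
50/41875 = 2/1675  =  0.00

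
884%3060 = 884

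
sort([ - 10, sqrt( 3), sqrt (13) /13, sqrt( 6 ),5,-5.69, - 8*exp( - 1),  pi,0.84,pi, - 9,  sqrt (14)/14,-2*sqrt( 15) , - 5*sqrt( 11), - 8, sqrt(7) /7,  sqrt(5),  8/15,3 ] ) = [  -  5*sqrt( 11), - 10, - 9, - 8, - 2*sqrt( 15), - 5.69, - 8*exp(-1 ), sqrt( 14)/14,  sqrt( 13 )/13,  sqrt( 7)/7,  8/15  ,  0.84,  sqrt( 3 ), sqrt( 5),sqrt(6 ), 3, pi,  pi,5] 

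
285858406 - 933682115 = -647823709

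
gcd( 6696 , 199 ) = 1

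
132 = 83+49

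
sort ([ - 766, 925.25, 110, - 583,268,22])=[ - 766, - 583, 22 , 110, 268,925.25 ]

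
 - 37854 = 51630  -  89484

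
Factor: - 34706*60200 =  - 2^4*5^2*7^2 * 37^1*43^1*67^1 = -2089301200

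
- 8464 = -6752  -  1712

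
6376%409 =241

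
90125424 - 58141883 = 31983541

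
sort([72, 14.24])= [ 14.24, 72 ]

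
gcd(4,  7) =1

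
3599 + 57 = 3656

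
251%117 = 17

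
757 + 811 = 1568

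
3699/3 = 1233 = 1233.00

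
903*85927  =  77592081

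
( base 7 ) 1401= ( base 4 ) 20130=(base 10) 540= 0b1000011100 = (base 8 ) 1034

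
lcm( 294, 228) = 11172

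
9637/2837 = 9637/2837 = 3.40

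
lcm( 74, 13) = 962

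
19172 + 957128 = 976300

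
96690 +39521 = 136211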